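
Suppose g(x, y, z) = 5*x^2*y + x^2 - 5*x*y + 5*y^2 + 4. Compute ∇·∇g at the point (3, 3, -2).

42

∂²g/∂x² = 2*(5*y + 1)
∂²g/∂y² = 10
∂²g/∂z² = 0
∇²g = 10*y + 12
At (3, 3, -2): 42.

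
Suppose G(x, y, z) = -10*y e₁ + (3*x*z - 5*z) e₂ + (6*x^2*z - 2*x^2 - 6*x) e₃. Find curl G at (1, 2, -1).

(∇×G)₁ = ∂G₃/∂y − ∂G₂/∂z = -3*x + 5
(∇×G)₂ = ∂G₁/∂z − ∂G₃/∂x = -12*x*z + 4*x + 6
(∇×G)₃ = ∂G₂/∂x − ∂G₁/∂y = 3*z + 10
∇×G = (-3*x + 5, -12*x*z + 4*x + 6, 3*z + 10)
At (1, 2, -1): (2, 22, 7).

(2, 22, 7)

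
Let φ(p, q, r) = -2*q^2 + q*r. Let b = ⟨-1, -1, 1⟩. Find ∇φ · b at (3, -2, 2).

-12

∂φ/∂p = 0
∂φ/∂q = -4*q + r
∂φ/∂r = q
∇φ at (3, -2, 2) = (0, 10, -2)
∇φ · b = (0)(-1) + (10)(-1) + (-2)(1) = -12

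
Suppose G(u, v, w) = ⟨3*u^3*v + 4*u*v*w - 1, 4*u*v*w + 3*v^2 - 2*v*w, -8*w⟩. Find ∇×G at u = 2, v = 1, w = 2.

(∇×G)₁ = ∂G₃/∂v − ∂G₂/∂w = -4*u*v + 2*v
(∇×G)₂ = ∂G₁/∂w − ∂G₃/∂u = 4*u*v
(∇×G)₃ = ∂G₂/∂u − ∂G₁/∂v = -3*u^3 - 4*u*w + 4*v*w
∇×G = (-4*u*v + 2*v, 4*u*v, -3*u^3 - 4*u*w + 4*v*w)
At (2, 1, 2): (-6, 8, -32).

(-6, 8, -32)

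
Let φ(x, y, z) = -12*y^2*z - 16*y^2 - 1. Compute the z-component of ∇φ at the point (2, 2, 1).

(∇φ)_3 = ∂φ/∂z = -12*y^2
At (2, 2, 1): -48.

-48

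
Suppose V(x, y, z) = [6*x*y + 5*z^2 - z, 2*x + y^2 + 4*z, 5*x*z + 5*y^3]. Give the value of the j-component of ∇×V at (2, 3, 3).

14

(∇×V)_2 = ∂V₁/∂z − ∂V₃/∂x
= 10*z - 1 − (5*z)
= 5*z - 1
At (2, 3, 3): 14.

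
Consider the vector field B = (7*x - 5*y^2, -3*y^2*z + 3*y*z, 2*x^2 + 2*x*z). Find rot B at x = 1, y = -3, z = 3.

(36, -10, -30)

(∇×B)₁ = ∂B₃/∂y − ∂B₂/∂z = 3*y^2 - 3*y
(∇×B)₂ = ∂B₁/∂z − ∂B₃/∂x = -4*x - 2*z
(∇×B)₃ = ∂B₂/∂x − ∂B₁/∂y = 10*y
∇×B = (3*y^2 - 3*y, -4*x - 2*z, 10*y)
At (1, -3, 3): (36, -10, -30).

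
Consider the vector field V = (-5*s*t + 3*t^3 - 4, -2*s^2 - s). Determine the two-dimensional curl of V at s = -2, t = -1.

∂V₂/∂s = -4*s - 1
∂V₁/∂t = -5*s + 9*t^2
Scalar curl = s - 9*t^2 - 1
At (-2, -1): -12.

-12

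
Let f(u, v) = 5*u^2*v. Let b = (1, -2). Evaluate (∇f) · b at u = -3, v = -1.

∂f/∂u = 10*u*v
∂f/∂v = 5*u^2
∇f at (-3, -1) = (30, 45)
∇f · b = (30)(1) + (45)(-2) = -60

-60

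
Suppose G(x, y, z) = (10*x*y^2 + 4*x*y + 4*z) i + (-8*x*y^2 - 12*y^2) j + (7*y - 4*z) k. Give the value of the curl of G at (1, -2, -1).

(7, 4, 4)

(∇×G)₁ = ∂G₃/∂y − ∂G₂/∂z = 7
(∇×G)₂ = ∂G₁/∂z − ∂G₃/∂x = 4
(∇×G)₃ = ∂G₂/∂x − ∂G₁/∂y = -20*x*y - 4*x - 8*y^2
∇×G = (7, 4, -20*x*y - 4*x - 8*y^2)
At (1, -2, -1): (7, 4, 4).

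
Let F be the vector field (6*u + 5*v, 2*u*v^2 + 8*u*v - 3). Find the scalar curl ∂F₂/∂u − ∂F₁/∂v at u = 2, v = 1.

5

∂F₂/∂u = 2*v^2 + 8*v
∂F₁/∂v = 5
Scalar curl = 2*v^2 + 8*v - 5
At (2, 1): 5.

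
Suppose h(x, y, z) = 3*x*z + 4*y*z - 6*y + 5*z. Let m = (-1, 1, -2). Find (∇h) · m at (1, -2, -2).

-8

∂h/∂x = 3*z
∂h/∂y = 4*z - 6
∂h/∂z = 3*x + 4*y + 5
∇h at (1, -2, -2) = (-6, -14, 0)
∇h · m = (-6)(-1) + (-14)(1) + (0)(-2) = -8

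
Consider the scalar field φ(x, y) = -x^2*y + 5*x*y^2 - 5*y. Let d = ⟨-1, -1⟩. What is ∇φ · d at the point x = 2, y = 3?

∂φ/∂x = -2*x*y + 5*y^2
∂φ/∂y = -x^2 + 10*x*y - 5
∇φ at (2, 3) = (33, 51)
∇φ · d = (33)(-1) + (51)(-1) = -84

-84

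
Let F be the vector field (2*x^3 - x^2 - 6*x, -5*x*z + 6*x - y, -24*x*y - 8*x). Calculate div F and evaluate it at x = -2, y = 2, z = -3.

∂F₁/∂x = 6*x^2 - 2*x - 6
∂F₂/∂y = -1
∂F₃/∂z = 0
∇·F = 6*x^2 - 2*x - 7
At (-2, 2, -3): 21.

21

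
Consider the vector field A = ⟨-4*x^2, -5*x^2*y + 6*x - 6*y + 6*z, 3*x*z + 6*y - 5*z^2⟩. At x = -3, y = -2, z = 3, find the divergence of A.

-66

∂A₁/∂x = -8*x
∂A₂/∂y = -5*x^2 - 6
∂A₃/∂z = 3*x - 10*z
∇·A = -5*x^2 - 5*x - 10*z - 6
At (-3, -2, 3): -66.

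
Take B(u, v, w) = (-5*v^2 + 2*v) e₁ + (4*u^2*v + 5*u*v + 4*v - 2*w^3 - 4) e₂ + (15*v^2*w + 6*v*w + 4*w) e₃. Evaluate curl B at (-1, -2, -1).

(∇×B)₁ = ∂B₃/∂v − ∂B₂/∂w = 30*v*w + 6*w^2 + 6*w
(∇×B)₂ = ∂B₁/∂w − ∂B₃/∂u = 0
(∇×B)₃ = ∂B₂/∂u − ∂B₁/∂v = 8*u*v + 15*v - 2
∇×B = (30*v*w + 6*w^2 + 6*w, 0, 8*u*v + 15*v - 2)
At (-1, -2, -1): (60, 0, -16).

(60, 0, -16)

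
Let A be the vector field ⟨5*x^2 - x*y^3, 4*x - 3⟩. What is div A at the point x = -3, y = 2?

∂A₁/∂x = 10*x - y^3
∂A₂/∂y = 0
∇·A = 10*x - y^3
At (-3, 2): -38.

-38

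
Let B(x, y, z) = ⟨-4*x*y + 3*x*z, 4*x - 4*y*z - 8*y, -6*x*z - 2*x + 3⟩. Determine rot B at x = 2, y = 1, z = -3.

(4, -10, 12)

(∇×B)₁ = ∂B₃/∂y − ∂B₂/∂z = 4*y
(∇×B)₂ = ∂B₁/∂z − ∂B₃/∂x = 3*x + 6*z + 2
(∇×B)₃ = ∂B₂/∂x − ∂B₁/∂y = 4*x + 4
∇×B = (4*y, 3*x + 6*z + 2, 4*x + 4)
At (2, 1, -3): (4, -10, 12).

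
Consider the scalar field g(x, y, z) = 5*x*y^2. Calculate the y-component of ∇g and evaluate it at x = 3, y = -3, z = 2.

(∇g)_2 = ∂g/∂y = 10*x*y
At (3, -3, 2): -90.

-90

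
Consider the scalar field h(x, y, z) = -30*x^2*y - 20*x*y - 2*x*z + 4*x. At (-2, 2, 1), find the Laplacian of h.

∂²h/∂x² = -60*y
∂²h/∂y² = 0
∂²h/∂z² = 0
∇²h = -60*y
At (-2, 2, 1): -120.

-120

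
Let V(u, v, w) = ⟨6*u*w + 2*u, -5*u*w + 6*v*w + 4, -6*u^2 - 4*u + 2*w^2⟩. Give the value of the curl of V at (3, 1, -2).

(∇×V)₁ = ∂V₃/∂v − ∂V₂/∂w = 5*u - 6*v
(∇×V)₂ = ∂V₁/∂w − ∂V₃/∂u = 18*u + 4
(∇×V)₃ = ∂V₂/∂u − ∂V₁/∂v = -5*w
∇×V = (5*u - 6*v, 18*u + 4, -5*w)
At (3, 1, -2): (9, 58, 10).

(9, 58, 10)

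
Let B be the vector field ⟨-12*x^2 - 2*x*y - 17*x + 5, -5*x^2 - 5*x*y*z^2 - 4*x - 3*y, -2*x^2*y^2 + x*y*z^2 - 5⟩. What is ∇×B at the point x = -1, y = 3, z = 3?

(∇×B)₁ = ∂B₃/∂y − ∂B₂/∂z = -4*x^2*y + 10*x*y*z + x*z^2
(∇×B)₂ = ∂B₁/∂z − ∂B₃/∂x = 4*x*y^2 - y*z^2
(∇×B)₃ = ∂B₂/∂x − ∂B₁/∂y = -8*x - 5*y*z^2 - 4
∇×B = (-4*x^2*y + 10*x*y*z + x*z^2, 4*x*y^2 - y*z^2, -8*x - 5*y*z^2 - 4)
At (-1, 3, 3): (-111, -63, -131).

(-111, -63, -131)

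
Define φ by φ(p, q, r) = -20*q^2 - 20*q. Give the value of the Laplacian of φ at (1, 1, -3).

∂²φ/∂p² = 0
∂²φ/∂q² = -40
∂²φ/∂r² = 0
∇²φ = -40
At (1, 1, -3): -40.

-40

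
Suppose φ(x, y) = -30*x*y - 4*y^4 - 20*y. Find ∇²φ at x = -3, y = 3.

∂²φ/∂x² = 0
∂²φ/∂y² = -48*y^2
∇²φ = -48*y^2
At (-3, 3): -432.

-432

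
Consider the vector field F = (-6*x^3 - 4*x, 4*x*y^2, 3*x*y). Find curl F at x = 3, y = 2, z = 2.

(∇×F)₁ = ∂F₃/∂y − ∂F₂/∂z = 3*x
(∇×F)₂ = ∂F₁/∂z − ∂F₃/∂x = -3*y
(∇×F)₃ = ∂F₂/∂x − ∂F₁/∂y = 4*y^2
∇×F = (3*x, -3*y, 4*y^2)
At (3, 2, 2): (9, -6, 16).

(9, -6, 16)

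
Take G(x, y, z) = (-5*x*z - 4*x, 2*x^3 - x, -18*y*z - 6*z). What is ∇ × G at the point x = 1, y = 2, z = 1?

(∇×G)₁ = ∂G₃/∂y − ∂G₂/∂z = -18*z
(∇×G)₂ = ∂G₁/∂z − ∂G₃/∂x = -5*x
(∇×G)₃ = ∂G₂/∂x − ∂G₁/∂y = 6*x^2 - 1
∇×G = (-18*z, -5*x, 6*x^2 - 1)
At (1, 2, 1): (-18, -5, 5).

(-18, -5, 5)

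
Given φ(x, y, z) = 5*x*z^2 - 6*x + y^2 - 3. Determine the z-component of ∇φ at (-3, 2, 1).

-30

(∇φ)_3 = ∂φ/∂z = 10*x*z
At (-3, 2, 1): -30.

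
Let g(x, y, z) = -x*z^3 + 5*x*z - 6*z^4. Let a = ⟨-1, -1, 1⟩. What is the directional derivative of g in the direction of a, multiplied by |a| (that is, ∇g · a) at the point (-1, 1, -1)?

∂g/∂x = -z^3 + 5*z
∂g/∂y = 0
∂g/∂z = -3*x*z^2 + 5*x - 24*z^3
∇g at (-1, 1, -1) = (-4, 0, 22)
∇g · a = (-4)(-1) + (0)(-1) + (22)(1) = 26

26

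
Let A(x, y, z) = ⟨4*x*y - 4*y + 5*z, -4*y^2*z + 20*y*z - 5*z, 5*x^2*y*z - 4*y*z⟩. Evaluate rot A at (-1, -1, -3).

(∇×A)₁ = ∂A₃/∂y − ∂A₂/∂z = 5*x^2*z + 4*y^2 - 20*y - 4*z + 5
(∇×A)₂ = ∂A₁/∂z − ∂A₃/∂x = -10*x*y*z + 5
(∇×A)₃ = ∂A₂/∂x − ∂A₁/∂y = -4*x + 4
∇×A = (5*x^2*z + 4*y^2 - 20*y - 4*z + 5, -10*x*y*z + 5, -4*x + 4)
At (-1, -1, -3): (26, 35, 8).

(26, 35, 8)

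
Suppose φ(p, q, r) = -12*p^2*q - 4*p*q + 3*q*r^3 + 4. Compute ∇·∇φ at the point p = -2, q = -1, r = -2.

60

∂²φ/∂p² = -24*q
∂²φ/∂q² = 0
∂²φ/∂r² = 18*q*r
∇²φ = 18*q*r - 24*q
At (-2, -1, -2): 60.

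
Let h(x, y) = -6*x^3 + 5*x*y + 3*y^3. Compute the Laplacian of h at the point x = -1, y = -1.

∂²h/∂x² = -36*x
∂²h/∂y² = 18*y
∇²h = -36*x + 18*y
At (-1, -1): 18.

18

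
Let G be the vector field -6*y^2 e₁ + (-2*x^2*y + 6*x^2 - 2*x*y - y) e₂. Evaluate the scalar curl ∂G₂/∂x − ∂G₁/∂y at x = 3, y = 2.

∂G₂/∂x = -4*x*y + 12*x - 2*y
∂G₁/∂y = -12*y
Scalar curl = -4*x*y + 12*x + 10*y
At (3, 2): 32.

32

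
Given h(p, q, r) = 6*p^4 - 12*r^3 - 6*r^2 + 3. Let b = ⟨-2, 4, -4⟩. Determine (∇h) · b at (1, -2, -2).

∂h/∂p = 24*p^3
∂h/∂q = 0
∂h/∂r = -36*r^2 - 12*r
∇h at (1, -2, -2) = (24, 0, -120)
∇h · b = (24)(-2) + (0)(4) + (-120)(-4) = 432

432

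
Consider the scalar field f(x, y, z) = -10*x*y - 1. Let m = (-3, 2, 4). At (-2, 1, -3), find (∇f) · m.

70

∂f/∂x = -10*y
∂f/∂y = -10*x
∂f/∂z = 0
∇f at (-2, 1, -3) = (-10, 20, 0)
∇f · m = (-10)(-3) + (20)(2) + (0)(4) = 70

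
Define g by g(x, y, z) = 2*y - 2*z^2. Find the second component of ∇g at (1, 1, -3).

(∇g)_2 = ∂g/∂y = 2
At (1, 1, -3): 2.

2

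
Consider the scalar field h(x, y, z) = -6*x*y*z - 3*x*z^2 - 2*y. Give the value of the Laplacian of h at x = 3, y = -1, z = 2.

∂²h/∂x² = 0
∂²h/∂y² = 0
∂²h/∂z² = -6*x
∇²h = -6*x
At (3, -1, 2): -18.

-18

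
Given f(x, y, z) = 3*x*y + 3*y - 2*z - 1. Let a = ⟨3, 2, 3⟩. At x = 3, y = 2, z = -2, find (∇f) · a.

36

∂f/∂x = 3*y
∂f/∂y = 3*x + 3
∂f/∂z = -2
∇f at (3, 2, -2) = (6, 12, -2)
∇f · a = (6)(3) + (12)(2) + (-2)(3) = 36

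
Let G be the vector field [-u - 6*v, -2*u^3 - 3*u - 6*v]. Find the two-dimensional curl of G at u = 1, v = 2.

-3

∂G₂/∂u = -6*u^2 - 3
∂G₁/∂v = -6
Scalar curl = -6*u^2 + 3
At (1, 2): -3.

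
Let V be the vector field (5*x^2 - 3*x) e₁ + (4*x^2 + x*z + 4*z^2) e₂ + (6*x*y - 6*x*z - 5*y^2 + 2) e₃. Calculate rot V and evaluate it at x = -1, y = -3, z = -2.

(41, 6, -10)

(∇×V)₁ = ∂V₃/∂y − ∂V₂/∂z = 5*x - 10*y - 8*z
(∇×V)₂ = ∂V₁/∂z − ∂V₃/∂x = -6*y + 6*z
(∇×V)₃ = ∂V₂/∂x − ∂V₁/∂y = 8*x + z
∇×V = (5*x - 10*y - 8*z, -6*y + 6*z, 8*x + z)
At (-1, -3, -2): (41, 6, -10).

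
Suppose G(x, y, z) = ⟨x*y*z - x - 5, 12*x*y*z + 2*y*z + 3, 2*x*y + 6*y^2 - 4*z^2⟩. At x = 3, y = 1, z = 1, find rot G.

(-20, 1, 9)

(∇×G)₁ = ∂G₃/∂y − ∂G₂/∂z = -12*x*y + 2*x + 10*y
(∇×G)₂ = ∂G₁/∂z − ∂G₃/∂x = x*y - 2*y
(∇×G)₃ = ∂G₂/∂x − ∂G₁/∂y = -x*z + 12*y*z
∇×G = (-12*x*y + 2*x + 10*y, x*y - 2*y, -x*z + 12*y*z)
At (3, 1, 1): (-20, 1, 9).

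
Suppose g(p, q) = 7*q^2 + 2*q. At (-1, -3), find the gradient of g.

∂g/∂p = 0
∂g/∂q = 14*q + 2
∇g = (0, 14*q + 2)
At (-1, -3): (0, -40).

(0, -40)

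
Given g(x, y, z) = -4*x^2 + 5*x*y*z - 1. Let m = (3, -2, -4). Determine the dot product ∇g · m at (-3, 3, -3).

27

∂g/∂x = -8*x + 5*y*z
∂g/∂y = 5*x*z
∂g/∂z = 5*x*y
∇g at (-3, 3, -3) = (-21, 45, -45)
∇g · m = (-21)(3) + (45)(-2) + (-45)(-4) = 27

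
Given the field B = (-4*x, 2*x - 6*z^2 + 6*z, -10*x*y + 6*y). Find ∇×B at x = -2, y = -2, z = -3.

(∇×B)₁ = ∂B₃/∂y − ∂B₂/∂z = -10*x + 12*z
(∇×B)₂ = ∂B₁/∂z − ∂B₃/∂x = 10*y
(∇×B)₃ = ∂B₂/∂x − ∂B₁/∂y = 2
∇×B = (-10*x + 12*z, 10*y, 2)
At (-2, -2, -3): (-16, -20, 2).

(-16, -20, 2)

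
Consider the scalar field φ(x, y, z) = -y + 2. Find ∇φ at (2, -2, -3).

∂φ/∂x = 0
∂φ/∂y = -1
∂φ/∂z = 0
∇φ = (0, -1, 0)
At (2, -2, -3): (0, -1, 0).

(0, -1, 0)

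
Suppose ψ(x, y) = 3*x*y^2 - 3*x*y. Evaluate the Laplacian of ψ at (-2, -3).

∂²ψ/∂x² = 0
∂²ψ/∂y² = 6*x
∇²ψ = 6*x
At (-2, -3): -12.

-12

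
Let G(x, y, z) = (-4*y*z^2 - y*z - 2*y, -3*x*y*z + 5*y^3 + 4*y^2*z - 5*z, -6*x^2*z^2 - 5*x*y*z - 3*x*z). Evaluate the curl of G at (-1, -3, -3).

(-37, -141, 8)

(∇×G)₁ = ∂G₃/∂y − ∂G₂/∂z = 3*x*y - 5*x*z - 4*y^2 + 5
(∇×G)₂ = ∂G₁/∂z − ∂G₃/∂x = 12*x*z^2 - 3*y*z - y + 3*z
(∇×G)₃ = ∂G₂/∂x − ∂G₁/∂y = -3*y*z + 4*z^2 + z + 2
∇×G = (3*x*y - 5*x*z - 4*y^2 + 5, 12*x*z^2 - 3*y*z - y + 3*z, -3*y*z + 4*z^2 + z + 2)
At (-1, -3, -3): (-37, -141, 8).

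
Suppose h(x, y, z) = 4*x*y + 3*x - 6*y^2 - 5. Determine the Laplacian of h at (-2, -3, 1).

-12

∂²h/∂x² = 0
∂²h/∂y² = -12
∂²h/∂z² = 0
∇²h = -12
At (-2, -3, 1): -12.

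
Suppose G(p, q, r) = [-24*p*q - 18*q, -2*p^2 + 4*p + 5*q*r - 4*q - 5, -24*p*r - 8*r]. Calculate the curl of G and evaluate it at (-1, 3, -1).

(∇×G)₁ = ∂G₃/∂q − ∂G₂/∂r = -5*q
(∇×G)₂ = ∂G₁/∂r − ∂G₃/∂p = 24*r
(∇×G)₃ = ∂G₂/∂p − ∂G₁/∂q = 20*p + 22
∇×G = (-5*q, 24*r, 20*p + 22)
At (-1, 3, -1): (-15, -24, 2).

(-15, -24, 2)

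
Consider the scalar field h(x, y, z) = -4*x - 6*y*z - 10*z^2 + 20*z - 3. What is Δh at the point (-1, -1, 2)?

∂²h/∂x² = 0
∂²h/∂y² = 0
∂²h/∂z² = -20
∇²h = -20
At (-1, -1, 2): -20.

-20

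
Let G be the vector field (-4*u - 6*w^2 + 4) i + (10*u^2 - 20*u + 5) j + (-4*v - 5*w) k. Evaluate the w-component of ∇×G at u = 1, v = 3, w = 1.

0

(∇×G)_3 = ∂G₂/∂u − ∂G₁/∂v
= 20*u - 20 − (0)
= 20*u - 20
At (1, 3, 1): 0.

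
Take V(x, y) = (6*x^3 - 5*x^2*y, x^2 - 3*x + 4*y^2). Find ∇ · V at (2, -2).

96

∂V₁/∂x = 18*x^2 - 10*x*y
∂V₂/∂y = 8*y
∇·V = 18*x^2 - 10*x*y + 8*y
At (2, -2): 96.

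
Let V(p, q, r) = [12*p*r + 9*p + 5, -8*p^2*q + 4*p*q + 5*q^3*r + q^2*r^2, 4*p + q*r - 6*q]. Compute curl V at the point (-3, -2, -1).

(41, -40, -104)

(∇×V)₁ = ∂V₃/∂q − ∂V₂/∂r = -5*q^3 - 2*q^2*r + r - 6
(∇×V)₂ = ∂V₁/∂r − ∂V₃/∂p = 12*p - 4
(∇×V)₃ = ∂V₂/∂p − ∂V₁/∂q = -16*p*q + 4*q
∇×V = (-5*q^3 - 2*q^2*r + r - 6, 12*p - 4, -16*p*q + 4*q)
At (-3, -2, -1): (41, -40, -104).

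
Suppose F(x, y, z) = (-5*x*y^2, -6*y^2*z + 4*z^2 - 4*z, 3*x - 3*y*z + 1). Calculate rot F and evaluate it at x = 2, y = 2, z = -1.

(∇×F)₁ = ∂F₃/∂y − ∂F₂/∂z = 6*y^2 - 11*z + 4
(∇×F)₂ = ∂F₁/∂z − ∂F₃/∂x = -3
(∇×F)₃ = ∂F₂/∂x − ∂F₁/∂y = 10*x*y
∇×F = (6*y^2 - 11*z + 4, -3, 10*x*y)
At (2, 2, -1): (39, -3, 40).

(39, -3, 40)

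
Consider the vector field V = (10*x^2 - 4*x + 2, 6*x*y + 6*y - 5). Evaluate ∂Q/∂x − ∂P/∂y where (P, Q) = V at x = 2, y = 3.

∂V₂/∂x = 6*y
∂V₁/∂y = 0
Scalar curl = 6*y
At (2, 3): 18.

18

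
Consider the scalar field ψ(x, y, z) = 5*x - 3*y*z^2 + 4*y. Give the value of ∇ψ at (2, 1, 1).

(5, 1, -6)

∂ψ/∂x = 5
∂ψ/∂y = -3*z^2 + 4
∂ψ/∂z = -6*y*z
∇ψ = (5, -3*z^2 + 4, -6*y*z)
At (2, 1, 1): (5, 1, -6).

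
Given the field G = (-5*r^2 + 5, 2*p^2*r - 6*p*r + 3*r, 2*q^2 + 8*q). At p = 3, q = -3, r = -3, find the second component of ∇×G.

(∇×G)_2 = ∂G₁/∂r − ∂G₃/∂p
= -10*r − (0)
= -10*r
At (3, -3, -3): 30.

30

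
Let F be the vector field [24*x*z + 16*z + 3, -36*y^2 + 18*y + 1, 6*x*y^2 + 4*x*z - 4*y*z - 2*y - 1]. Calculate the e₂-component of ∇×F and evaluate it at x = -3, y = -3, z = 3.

(∇×F)_2 = ∂F₁/∂z − ∂F₃/∂x
= 24*x + 16 − (6*y^2 + 4*z)
= 24*x - 6*y^2 - 4*z + 16
At (-3, -3, 3): -122.

-122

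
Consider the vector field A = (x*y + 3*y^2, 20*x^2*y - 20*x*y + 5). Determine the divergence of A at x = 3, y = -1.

119

∂A₁/∂x = y
∂A₂/∂y = 20*x^2 - 20*x
∇·A = 20*x^2 - 20*x + y
At (3, -1): 119.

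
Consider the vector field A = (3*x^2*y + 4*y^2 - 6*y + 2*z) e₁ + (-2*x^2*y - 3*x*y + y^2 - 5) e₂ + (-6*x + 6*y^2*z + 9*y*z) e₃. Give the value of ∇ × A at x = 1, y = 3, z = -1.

(∇×A)₁ = ∂A₃/∂y − ∂A₂/∂z = 12*y*z + 9*z
(∇×A)₂ = ∂A₁/∂z − ∂A₃/∂x = 8
(∇×A)₃ = ∂A₂/∂x − ∂A₁/∂y = -3*x^2 - 4*x*y - 11*y + 6
∇×A = (12*y*z + 9*z, 8, -3*x^2 - 4*x*y - 11*y + 6)
At (1, 3, -1): (-45, 8, -42).

(-45, 8, -42)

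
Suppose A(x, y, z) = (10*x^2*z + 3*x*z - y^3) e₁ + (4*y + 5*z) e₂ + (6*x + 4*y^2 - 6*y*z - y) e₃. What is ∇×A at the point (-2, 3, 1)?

(12, 28, 27)

(∇×A)₁ = ∂A₃/∂y − ∂A₂/∂z = 8*y - 6*z - 6
(∇×A)₂ = ∂A₁/∂z − ∂A₃/∂x = 10*x^2 + 3*x - 6
(∇×A)₃ = ∂A₂/∂x − ∂A₁/∂y = 3*y^2
∇×A = (8*y - 6*z - 6, 10*x^2 + 3*x - 6, 3*y^2)
At (-2, 3, 1): (12, 28, 27).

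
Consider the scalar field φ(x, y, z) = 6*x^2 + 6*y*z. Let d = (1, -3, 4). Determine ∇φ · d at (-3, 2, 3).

-42

∂φ/∂x = 12*x
∂φ/∂y = 6*z
∂φ/∂z = 6*y
∇φ at (-3, 2, 3) = (-36, 18, 12)
∇φ · d = (-36)(1) + (18)(-3) + (12)(4) = -42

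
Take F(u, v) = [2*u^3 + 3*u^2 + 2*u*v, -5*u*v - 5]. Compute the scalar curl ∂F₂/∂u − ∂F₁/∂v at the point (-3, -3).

21

∂F₂/∂u = -5*v
∂F₁/∂v = 2*u
Scalar curl = -2*u - 5*v
At (-3, -3): 21.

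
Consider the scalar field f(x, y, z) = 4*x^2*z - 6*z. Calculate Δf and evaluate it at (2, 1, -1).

∂²f/∂x² = 8*z
∂²f/∂y² = 0
∂²f/∂z² = 0
∇²f = 8*z
At (2, 1, -1): -8.

-8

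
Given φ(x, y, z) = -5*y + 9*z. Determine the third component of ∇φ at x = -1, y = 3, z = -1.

(∇φ)_3 = ∂φ/∂z = 9
At (-1, 3, -1): 9.

9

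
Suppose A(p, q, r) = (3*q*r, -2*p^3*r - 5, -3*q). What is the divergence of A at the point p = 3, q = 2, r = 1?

0

∂A₁/∂p = 0
∂A₂/∂q = 0
∂A₃/∂r = 0
∇·A = 0
At (3, 2, 1): 0.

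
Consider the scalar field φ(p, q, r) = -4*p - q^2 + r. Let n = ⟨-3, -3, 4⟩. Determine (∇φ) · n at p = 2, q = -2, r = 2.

∂φ/∂p = -4
∂φ/∂q = -2*q
∂φ/∂r = 1
∇φ at (2, -2, 2) = (-4, 4, 1)
∇φ · n = (-4)(-3) + (4)(-3) + (1)(4) = 4

4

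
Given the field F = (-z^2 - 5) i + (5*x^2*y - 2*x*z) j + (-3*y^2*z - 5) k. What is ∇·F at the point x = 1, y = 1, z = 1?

∂F₁/∂x = 0
∂F₂/∂y = 5*x^2
∂F₃/∂z = -3*y^2
∇·F = 5*x^2 - 3*y^2
At (1, 1, 1): 2.

2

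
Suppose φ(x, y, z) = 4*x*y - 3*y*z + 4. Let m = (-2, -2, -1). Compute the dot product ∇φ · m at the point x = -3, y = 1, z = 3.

∂φ/∂x = 4*y
∂φ/∂y = 4*x - 3*z
∂φ/∂z = -3*y
∇φ at (-3, 1, 3) = (4, -21, -3)
∇φ · m = (4)(-2) + (-21)(-2) + (-3)(-1) = 37

37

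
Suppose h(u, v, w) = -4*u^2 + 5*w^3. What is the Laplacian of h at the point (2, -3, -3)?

-98

∂²h/∂u² = -8
∂²h/∂v² = 0
∂²h/∂w² = 30*w
∇²h = 30*w - 8
At (2, -3, -3): -98.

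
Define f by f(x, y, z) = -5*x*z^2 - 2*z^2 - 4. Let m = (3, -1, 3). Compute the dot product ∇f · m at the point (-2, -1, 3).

∂f/∂x = -5*z^2
∂f/∂y = 0
∂f/∂z = -10*x*z - 4*z
∇f at (-2, -1, 3) = (-45, 0, 48)
∇f · m = (-45)(3) + (0)(-1) + (48)(3) = 9

9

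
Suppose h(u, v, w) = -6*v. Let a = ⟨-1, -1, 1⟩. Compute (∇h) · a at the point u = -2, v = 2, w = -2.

∂h/∂u = 0
∂h/∂v = -6
∂h/∂w = 0
∇h at (-2, 2, -2) = (0, -6, 0)
∇h · a = (0)(-1) + (-6)(-1) + (0)(1) = 6

6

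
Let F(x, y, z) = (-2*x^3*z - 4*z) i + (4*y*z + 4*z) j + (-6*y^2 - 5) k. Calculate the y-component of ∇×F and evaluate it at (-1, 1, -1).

(∇×F)_2 = ∂F₁/∂z − ∂F₃/∂x
= -2*x^3 - 4 − (0)
= -2*x^3 - 4
At (-1, 1, -1): -2.

-2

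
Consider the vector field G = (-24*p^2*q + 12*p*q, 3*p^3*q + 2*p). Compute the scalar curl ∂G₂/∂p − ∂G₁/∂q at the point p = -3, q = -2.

∂G₂/∂p = 9*p^2*q + 2
∂G₁/∂q = -24*p^2 + 12*p
Scalar curl = 9*p^2*q + 24*p^2 - 12*p + 2
At (-3, -2): 92.

92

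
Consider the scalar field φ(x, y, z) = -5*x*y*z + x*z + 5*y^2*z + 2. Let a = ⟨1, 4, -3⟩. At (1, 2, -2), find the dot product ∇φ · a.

-135

∂φ/∂x = -5*y*z + z
∂φ/∂y = -5*x*z + 10*y*z
∂φ/∂z = -5*x*y + x + 5*y^2
∇φ at (1, 2, -2) = (18, -30, 11)
∇φ · a = (18)(1) + (-30)(4) + (11)(-3) = -135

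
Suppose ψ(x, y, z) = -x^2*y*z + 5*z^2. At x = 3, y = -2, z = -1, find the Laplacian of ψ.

6

∂²ψ/∂x² = -2*y*z
∂²ψ/∂y² = 0
∂²ψ/∂z² = 10
∇²ψ = -2*y*z + 10
At (3, -2, -1): 6.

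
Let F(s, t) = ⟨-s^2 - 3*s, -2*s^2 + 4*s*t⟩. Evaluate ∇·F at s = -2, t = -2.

-7

∂F₁/∂s = -2*s - 3
∂F₂/∂t = 4*s
∇·F = 2*s - 3
At (-2, -2): -7.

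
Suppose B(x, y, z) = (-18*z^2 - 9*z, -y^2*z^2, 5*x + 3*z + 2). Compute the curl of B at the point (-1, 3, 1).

(∇×B)₁ = ∂B₃/∂y − ∂B₂/∂z = 2*y^2*z
(∇×B)₂ = ∂B₁/∂z − ∂B₃/∂x = -36*z - 14
(∇×B)₃ = ∂B₂/∂x − ∂B₁/∂y = 0
∇×B = (2*y^2*z, -36*z - 14, 0)
At (-1, 3, 1): (18, -50, 0).

(18, -50, 0)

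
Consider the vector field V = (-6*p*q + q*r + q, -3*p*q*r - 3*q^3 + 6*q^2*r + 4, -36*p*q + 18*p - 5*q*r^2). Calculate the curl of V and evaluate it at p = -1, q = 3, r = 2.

(∇×V)₁ = ∂V₃/∂q − ∂V₂/∂r = 3*p*q - 36*p - 6*q^2 - 5*r^2
(∇×V)₂ = ∂V₁/∂r − ∂V₃/∂p = 37*q - 18
(∇×V)₃ = ∂V₂/∂p − ∂V₁/∂q = 6*p - 3*q*r - r - 1
∇×V = (3*p*q - 36*p - 6*q^2 - 5*r^2, 37*q - 18, 6*p - 3*q*r - r - 1)
At (-1, 3, 2): (-47, 93, -27).

(-47, 93, -27)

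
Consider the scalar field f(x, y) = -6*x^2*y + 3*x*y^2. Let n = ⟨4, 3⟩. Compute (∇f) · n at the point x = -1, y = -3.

0

∂f/∂x = -12*x*y + 3*y^2
∂f/∂y = -6*x^2 + 6*x*y
∇f at (-1, -3) = (-9, 12)
∇f · n = (-9)(4) + (12)(3) = 0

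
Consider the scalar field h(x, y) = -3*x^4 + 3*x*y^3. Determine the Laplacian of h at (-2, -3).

-36

∂²h/∂x² = -36*x^2
∂²h/∂y² = 18*x*y
∇²h = -36*x^2 + 18*x*y
At (-2, -3): -36.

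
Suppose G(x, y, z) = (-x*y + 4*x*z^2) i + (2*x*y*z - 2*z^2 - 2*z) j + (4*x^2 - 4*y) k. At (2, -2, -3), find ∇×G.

(-6, -64, 14)

(∇×G)₁ = ∂G₃/∂y − ∂G₂/∂z = -2*x*y + 4*z - 2
(∇×G)₂ = ∂G₁/∂z − ∂G₃/∂x = 8*x*z - 8*x
(∇×G)₃ = ∂G₂/∂x − ∂G₁/∂y = x + 2*y*z
∇×G = (-2*x*y + 4*z - 2, 8*x*z - 8*x, x + 2*y*z)
At (2, -2, -3): (-6, -64, 14).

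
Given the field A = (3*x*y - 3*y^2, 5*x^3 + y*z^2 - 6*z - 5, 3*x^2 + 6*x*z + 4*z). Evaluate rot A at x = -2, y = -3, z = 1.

(12, 6, 48)

(∇×A)₁ = ∂A₃/∂y − ∂A₂/∂z = -2*y*z + 6
(∇×A)₂ = ∂A₁/∂z − ∂A₃/∂x = -6*x - 6*z
(∇×A)₃ = ∂A₂/∂x − ∂A₁/∂y = 15*x^2 - 3*x + 6*y
∇×A = (-2*y*z + 6, -6*x - 6*z, 15*x^2 - 3*x + 6*y)
At (-2, -3, 1): (12, 6, 48).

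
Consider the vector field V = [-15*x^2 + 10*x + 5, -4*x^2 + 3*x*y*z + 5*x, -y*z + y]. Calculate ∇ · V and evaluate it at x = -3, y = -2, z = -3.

∂V₁/∂x = -30*x + 10
∂V₂/∂y = 3*x*z
∂V₃/∂z = -y
∇·V = 3*x*z - 30*x - y + 10
At (-3, -2, -3): 129.

129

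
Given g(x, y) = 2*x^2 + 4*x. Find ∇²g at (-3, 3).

∂²g/∂x² = 4
∂²g/∂y² = 0
∇²g = 4
At (-3, 3): 4.

4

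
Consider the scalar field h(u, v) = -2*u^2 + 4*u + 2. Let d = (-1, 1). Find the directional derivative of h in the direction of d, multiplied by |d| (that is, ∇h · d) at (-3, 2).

∂h/∂u = -4*u + 4
∂h/∂v = 0
∇h at (-3, 2) = (16, 0)
∇h · d = (16)(-1) + (0)(1) = -16

-16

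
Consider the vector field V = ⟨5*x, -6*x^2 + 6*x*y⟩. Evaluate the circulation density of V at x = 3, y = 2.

∂V₂/∂x = -12*x + 6*y
∂V₁/∂y = 0
Scalar curl = -12*x + 6*y
At (3, 2): -24.

-24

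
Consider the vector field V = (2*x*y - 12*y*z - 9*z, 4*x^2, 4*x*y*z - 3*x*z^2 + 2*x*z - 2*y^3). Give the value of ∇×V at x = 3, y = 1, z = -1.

(-18, -12, 6)

(∇×V)₁ = ∂V₃/∂y − ∂V₂/∂z = 4*x*z - 6*y^2
(∇×V)₂ = ∂V₁/∂z − ∂V₃/∂x = -4*y*z - 12*y + 3*z^2 - 2*z - 9
(∇×V)₃ = ∂V₂/∂x − ∂V₁/∂y = 6*x + 12*z
∇×V = (4*x*z - 6*y^2, -4*y*z - 12*y + 3*z^2 - 2*z - 9, 6*x + 12*z)
At (3, 1, -1): (-18, -12, 6).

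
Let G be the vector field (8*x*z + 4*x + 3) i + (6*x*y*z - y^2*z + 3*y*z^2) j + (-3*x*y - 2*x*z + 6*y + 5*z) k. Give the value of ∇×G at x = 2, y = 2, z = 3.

(∇×G)₁ = ∂G₃/∂y − ∂G₂/∂z = -6*x*y - 3*x + y^2 - 6*y*z + 6
(∇×G)₂ = ∂G₁/∂z − ∂G₃/∂x = 8*x + 3*y + 2*z
(∇×G)₃ = ∂G₂/∂x − ∂G₁/∂y = 6*y*z
∇×G = (-6*x*y - 3*x + y^2 - 6*y*z + 6, 8*x + 3*y + 2*z, 6*y*z)
At (2, 2, 3): (-56, 28, 36).

(-56, 28, 36)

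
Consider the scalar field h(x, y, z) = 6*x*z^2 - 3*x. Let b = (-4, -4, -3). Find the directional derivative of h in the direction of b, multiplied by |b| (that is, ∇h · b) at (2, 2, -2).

∂h/∂x = 6*z^2 - 3
∂h/∂y = 0
∂h/∂z = 12*x*z
∇h at (2, 2, -2) = (21, 0, -48)
∇h · b = (21)(-4) + (0)(-4) + (-48)(-3) = 60

60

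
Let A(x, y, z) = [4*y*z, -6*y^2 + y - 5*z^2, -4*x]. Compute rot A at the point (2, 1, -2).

(-20, 8, 8)

(∇×A)₁ = ∂A₃/∂y − ∂A₂/∂z = 10*z
(∇×A)₂ = ∂A₁/∂z − ∂A₃/∂x = 4*y + 4
(∇×A)₃ = ∂A₂/∂x − ∂A₁/∂y = -4*z
∇×A = (10*z, 4*y + 4, -4*z)
At (2, 1, -2): (-20, 8, 8).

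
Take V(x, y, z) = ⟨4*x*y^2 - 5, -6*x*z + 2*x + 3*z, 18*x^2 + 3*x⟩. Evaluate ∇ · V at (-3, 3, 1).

∂V₁/∂x = 4*y^2
∂V₂/∂y = 0
∂V₃/∂z = 0
∇·V = 4*y^2
At (-3, 3, 1): 36.

36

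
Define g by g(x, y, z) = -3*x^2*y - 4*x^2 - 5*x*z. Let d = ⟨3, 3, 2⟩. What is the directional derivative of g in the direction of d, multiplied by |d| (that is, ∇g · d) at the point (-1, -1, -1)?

∂g/∂x = -6*x*y - 8*x - 5*z
∂g/∂y = -3*x^2
∂g/∂z = -5*x
∇g at (-1, -1, -1) = (7, -3, 5)
∇g · d = (7)(3) + (-3)(3) + (5)(2) = 22

22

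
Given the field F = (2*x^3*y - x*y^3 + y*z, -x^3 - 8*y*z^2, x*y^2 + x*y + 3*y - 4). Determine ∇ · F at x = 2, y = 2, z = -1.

32

∂F₁/∂x = 6*x^2*y - y^3
∂F₂/∂y = -8*z^2
∂F₃/∂z = 0
∇·F = 6*x^2*y - y^3 - 8*z^2
At (2, 2, -1): 32.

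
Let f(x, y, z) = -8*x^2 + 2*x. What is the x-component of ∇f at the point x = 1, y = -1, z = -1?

(∇f)_1 = ∂f/∂x = -16*x + 2
At (1, -1, -1): -14.

-14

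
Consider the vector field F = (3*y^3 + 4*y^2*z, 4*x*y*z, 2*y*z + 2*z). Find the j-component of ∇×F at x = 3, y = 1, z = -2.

(∇×F)_2 = ∂F₁/∂z − ∂F₃/∂x
= 4*y^2 − (0)
= 4*y^2
At (3, 1, -2): 4.

4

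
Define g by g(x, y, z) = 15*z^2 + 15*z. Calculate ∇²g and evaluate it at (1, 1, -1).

∂²g/∂x² = 0
∂²g/∂y² = 0
∂²g/∂z² = 30
∇²g = 30
At (1, 1, -1): 30.

30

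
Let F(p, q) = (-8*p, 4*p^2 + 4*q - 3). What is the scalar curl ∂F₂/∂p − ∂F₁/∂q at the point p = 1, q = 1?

∂F₂/∂p = 8*p
∂F₁/∂q = 0
Scalar curl = 8*p
At (1, 1): 8.

8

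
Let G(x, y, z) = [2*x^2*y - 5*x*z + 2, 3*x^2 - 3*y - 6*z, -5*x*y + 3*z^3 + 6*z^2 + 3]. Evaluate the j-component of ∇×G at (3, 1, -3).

-10

(∇×G)_2 = ∂G₁/∂z − ∂G₃/∂x
= -5*x − (-5*y)
= -5*x + 5*y
At (3, 1, -3): -10.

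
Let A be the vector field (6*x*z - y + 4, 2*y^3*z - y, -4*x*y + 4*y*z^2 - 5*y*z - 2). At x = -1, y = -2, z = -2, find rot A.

(∇×A)₁ = ∂A₃/∂y − ∂A₂/∂z = -4*x - 2*y^3 + 4*z^2 - 5*z
(∇×A)₂ = ∂A₁/∂z − ∂A₃/∂x = 6*x + 4*y
(∇×A)₃ = ∂A₂/∂x − ∂A₁/∂y = 1
∇×A = (-4*x - 2*y^3 + 4*z^2 - 5*z, 6*x + 4*y, 1)
At (-1, -2, -2): (46, -14, 1).

(46, -14, 1)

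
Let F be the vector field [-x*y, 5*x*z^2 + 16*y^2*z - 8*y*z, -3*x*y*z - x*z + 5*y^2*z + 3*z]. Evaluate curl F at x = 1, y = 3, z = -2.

(-154, -20, 21)

(∇×F)₁ = ∂F₃/∂y − ∂F₂/∂z = -13*x*z - 16*y^2 + 10*y*z + 8*y
(∇×F)₂ = ∂F₁/∂z − ∂F₃/∂x = 3*y*z + z
(∇×F)₃ = ∂F₂/∂x − ∂F₁/∂y = x + 5*z^2
∇×F = (-13*x*z - 16*y^2 + 10*y*z + 8*y, 3*y*z + z, x + 5*z^2)
At (1, 3, -2): (-154, -20, 21).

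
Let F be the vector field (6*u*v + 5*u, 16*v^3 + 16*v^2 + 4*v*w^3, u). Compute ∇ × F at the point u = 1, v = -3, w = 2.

(∇×F)₁ = ∂F₃/∂v − ∂F₂/∂w = -12*v*w^2
(∇×F)₂ = ∂F₁/∂w − ∂F₃/∂u = -1
(∇×F)₃ = ∂F₂/∂u − ∂F₁/∂v = -6*u
∇×F = (-12*v*w^2, -1, -6*u)
At (1, -3, 2): (144, -1, -6).

(144, -1, -6)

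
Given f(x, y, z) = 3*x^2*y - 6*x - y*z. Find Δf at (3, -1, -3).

-6

∂²f/∂x² = 6*y
∂²f/∂y² = 0
∂²f/∂z² = 0
∇²f = 6*y
At (3, -1, -3): -6.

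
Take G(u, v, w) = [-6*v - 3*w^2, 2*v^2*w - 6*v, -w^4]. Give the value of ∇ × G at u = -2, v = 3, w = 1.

(∇×G)₁ = ∂G₃/∂v − ∂G₂/∂w = -2*v^2
(∇×G)₂ = ∂G₁/∂w − ∂G₃/∂u = -6*w
(∇×G)₃ = ∂G₂/∂u − ∂G₁/∂v = 6
∇×G = (-2*v^2, -6*w, 6)
At (-2, 3, 1): (-18, -6, 6).

(-18, -6, 6)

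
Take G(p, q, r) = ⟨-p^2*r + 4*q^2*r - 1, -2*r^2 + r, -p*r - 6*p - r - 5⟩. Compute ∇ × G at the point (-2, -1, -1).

(∇×G)₁ = ∂G₃/∂q − ∂G₂/∂r = 4*r - 1
(∇×G)₂ = ∂G₁/∂r − ∂G₃/∂p = -p^2 + 4*q^2 + r + 6
(∇×G)₃ = ∂G₂/∂p − ∂G₁/∂q = -8*q*r
∇×G = (4*r - 1, -p^2 + 4*q^2 + r + 6, -8*q*r)
At (-2, -1, -1): (-5, 5, -8).

(-5, 5, -8)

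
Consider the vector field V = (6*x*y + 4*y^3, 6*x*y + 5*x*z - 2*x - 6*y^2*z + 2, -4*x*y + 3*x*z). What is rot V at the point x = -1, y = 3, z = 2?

(∇×V)₁ = ∂V₃/∂y − ∂V₂/∂z = -9*x + 6*y^2
(∇×V)₂ = ∂V₁/∂z − ∂V₃/∂x = 4*y - 3*z
(∇×V)₃ = ∂V₂/∂x − ∂V₁/∂y = -6*x - 12*y^2 + 6*y + 5*z - 2
∇×V = (-9*x + 6*y^2, 4*y - 3*z, -6*x - 12*y^2 + 6*y + 5*z - 2)
At (-1, 3, 2): (63, 6, -76).

(63, 6, -76)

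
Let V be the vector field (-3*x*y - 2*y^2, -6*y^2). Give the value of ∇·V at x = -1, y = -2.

∂V₁/∂x = -3*y
∂V₂/∂y = -12*y
∇·V = -15*y
At (-1, -2): 30.

30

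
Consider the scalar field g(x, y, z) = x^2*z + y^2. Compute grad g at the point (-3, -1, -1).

∂g/∂x = 2*x*z
∂g/∂y = 2*y
∂g/∂z = x^2
∇g = (2*x*z, 2*y, x^2)
At (-3, -1, -1): (6, -2, 9).

(6, -2, 9)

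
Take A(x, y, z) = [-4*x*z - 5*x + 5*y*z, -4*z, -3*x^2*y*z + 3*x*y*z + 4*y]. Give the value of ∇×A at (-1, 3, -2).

(20, 73, 10)

(∇×A)₁ = ∂A₃/∂y − ∂A₂/∂z = -3*x^2*z + 3*x*z + 8
(∇×A)₂ = ∂A₁/∂z − ∂A₃/∂x = 6*x*y*z - 4*x - 3*y*z + 5*y
(∇×A)₃ = ∂A₂/∂x − ∂A₁/∂y = -5*z
∇×A = (-3*x^2*z + 3*x*z + 8, 6*x*y*z - 4*x - 3*y*z + 5*y, -5*z)
At (-1, 3, -2): (20, 73, 10).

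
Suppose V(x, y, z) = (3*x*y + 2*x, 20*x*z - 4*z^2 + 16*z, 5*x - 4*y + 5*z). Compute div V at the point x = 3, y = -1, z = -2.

∂V₁/∂x = 3*y + 2
∂V₂/∂y = 0
∂V₃/∂z = 5
∇·V = 3*y + 7
At (3, -1, -2): 4.

4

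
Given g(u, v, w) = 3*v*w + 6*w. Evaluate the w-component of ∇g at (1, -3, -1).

-3

(∇g)_3 = ∂g/∂w = 3*v + 6
At (1, -3, -1): -3.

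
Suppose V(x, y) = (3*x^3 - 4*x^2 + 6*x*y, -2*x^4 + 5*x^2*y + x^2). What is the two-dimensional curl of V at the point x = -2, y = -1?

∂V₂/∂x = -8*x^3 + 10*x*y + 2*x
∂V₁/∂y = 6*x
Scalar curl = -8*x^3 + 10*x*y - 4*x
At (-2, -1): 92.

92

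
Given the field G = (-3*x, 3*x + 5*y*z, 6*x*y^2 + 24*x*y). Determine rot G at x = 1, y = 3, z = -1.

(45, -126, 3)

(∇×G)₁ = ∂G₃/∂y − ∂G₂/∂z = 12*x*y + 24*x - 5*y
(∇×G)₂ = ∂G₁/∂z − ∂G₃/∂x = -6*y^2 - 24*y
(∇×G)₃ = ∂G₂/∂x − ∂G₁/∂y = 3
∇×G = (12*x*y + 24*x - 5*y, -6*y^2 - 24*y, 3)
At (1, 3, -1): (45, -126, 3).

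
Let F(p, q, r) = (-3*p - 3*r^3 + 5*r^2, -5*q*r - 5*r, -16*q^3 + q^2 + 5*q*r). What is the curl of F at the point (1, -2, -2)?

(∇×F)₁ = ∂F₃/∂q − ∂F₂/∂r = -48*q^2 + 7*q + 5*r + 5
(∇×F)₂ = ∂F₁/∂r − ∂F₃/∂p = -9*r^2 + 10*r
(∇×F)₃ = ∂F₂/∂p − ∂F₁/∂q = 0
∇×F = (-48*q^2 + 7*q + 5*r + 5, -9*r^2 + 10*r, 0)
At (1, -2, -2): (-211, -56, 0).

(-211, -56, 0)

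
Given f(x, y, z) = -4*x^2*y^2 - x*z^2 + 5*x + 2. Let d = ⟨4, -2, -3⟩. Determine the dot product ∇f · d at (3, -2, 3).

∂f/∂x = -8*x*y^2 - z^2 + 5
∂f/∂y = -8*x^2*y
∂f/∂z = -2*x*z
∇f at (3, -2, 3) = (-100, 144, -18)
∇f · d = (-100)(4) + (144)(-2) + (-18)(-3) = -634

-634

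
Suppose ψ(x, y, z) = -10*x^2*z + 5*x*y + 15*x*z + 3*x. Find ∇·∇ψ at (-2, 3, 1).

∂²ψ/∂x² = -20*z
∂²ψ/∂y² = 0
∂²ψ/∂z² = 0
∇²ψ = -20*z
At (-2, 3, 1): -20.

-20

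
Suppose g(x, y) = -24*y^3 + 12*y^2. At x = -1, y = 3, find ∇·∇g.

-408

∂²g/∂x² = 0
∂²g/∂y² = 24*(-6*y + 1)
∇²g = -144*y + 24
At (-1, 3): -408.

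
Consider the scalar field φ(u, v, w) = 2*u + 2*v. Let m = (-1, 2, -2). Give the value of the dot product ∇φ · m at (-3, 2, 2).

2

∂φ/∂u = 2
∂φ/∂v = 2
∂φ/∂w = 0
∇φ at (-3, 2, 2) = (2, 2, 0)
∇φ · m = (2)(-1) + (2)(2) + (0)(-2) = 2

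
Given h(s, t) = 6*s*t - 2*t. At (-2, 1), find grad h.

∂h/∂s = 6*t
∂h/∂t = 6*s - 2
∇h = (6*t, 6*s - 2)
At (-2, 1): (6, -14).

(6, -14)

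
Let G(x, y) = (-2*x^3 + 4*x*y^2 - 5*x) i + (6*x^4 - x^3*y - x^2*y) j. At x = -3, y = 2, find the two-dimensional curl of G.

∂G₂/∂x = 24*x^3 - 3*x^2*y - 2*x*y
∂G₁/∂y = 8*x*y
Scalar curl = 24*x^3 - 3*x^2*y - 10*x*y
At (-3, 2): -642.

-642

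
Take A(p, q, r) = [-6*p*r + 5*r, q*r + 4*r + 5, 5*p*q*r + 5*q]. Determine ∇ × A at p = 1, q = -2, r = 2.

(13, 19, 0)

(∇×A)₁ = ∂A₃/∂q − ∂A₂/∂r = 5*p*r - q + 1
(∇×A)₂ = ∂A₁/∂r − ∂A₃/∂p = -6*p - 5*q*r + 5
(∇×A)₃ = ∂A₂/∂p − ∂A₁/∂q = 0
∇×A = (5*p*r - q + 1, -6*p - 5*q*r + 5, 0)
At (1, -2, 2): (13, 19, 0).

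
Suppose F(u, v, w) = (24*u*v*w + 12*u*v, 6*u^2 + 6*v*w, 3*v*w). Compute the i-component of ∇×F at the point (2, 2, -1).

(∇×F)_1 = ∂F₃/∂v − ∂F₂/∂w
= 3*w − (6*v)
= -6*v + 3*w
At (2, 2, -1): -15.

-15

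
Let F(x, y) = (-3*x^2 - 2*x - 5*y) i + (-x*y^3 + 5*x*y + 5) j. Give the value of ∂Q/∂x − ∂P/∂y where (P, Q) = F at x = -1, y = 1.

9

∂F₂/∂x = -y^3 + 5*y
∂F₁/∂y = -5
Scalar curl = -y^3 + 5*y + 5
At (-1, 1): 9.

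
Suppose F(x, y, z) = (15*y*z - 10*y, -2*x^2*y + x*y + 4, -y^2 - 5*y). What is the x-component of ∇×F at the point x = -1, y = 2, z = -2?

-9

(∇×F)_1 = ∂F₃/∂y − ∂F₂/∂z
= -2*y - 5 − (0)
= -2*y - 5
At (-1, 2, -2): -9.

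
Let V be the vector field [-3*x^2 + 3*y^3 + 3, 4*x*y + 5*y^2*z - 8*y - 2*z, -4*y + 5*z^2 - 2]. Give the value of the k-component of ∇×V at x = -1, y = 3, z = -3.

-69

(∇×V)_3 = ∂V₂/∂x − ∂V₁/∂y
= 4*y − (9*y^2)
= -9*y^2 + 4*y
At (-1, 3, -3): -69.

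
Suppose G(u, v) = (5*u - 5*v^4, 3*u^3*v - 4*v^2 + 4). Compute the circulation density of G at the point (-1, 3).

∂G₂/∂u = 9*u^2*v
∂G₁/∂v = -20*v^3
Scalar curl = 9*u^2*v + 20*v^3
At (-1, 3): 567.

567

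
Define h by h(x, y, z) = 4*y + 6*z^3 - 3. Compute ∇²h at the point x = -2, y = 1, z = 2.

72

∂²h/∂x² = 0
∂²h/∂y² = 0
∂²h/∂z² = 36*z
∇²h = 36*z
At (-2, 1, 2): 72.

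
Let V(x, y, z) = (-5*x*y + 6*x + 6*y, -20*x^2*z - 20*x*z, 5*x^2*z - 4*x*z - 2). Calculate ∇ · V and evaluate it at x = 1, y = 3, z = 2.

∂V₁/∂x = -5*y + 6
∂V₂/∂y = 0
∂V₃/∂z = 5*x^2 - 4*x
∇·V = 5*x^2 - 4*x - 5*y + 6
At (1, 3, 2): -8.

-8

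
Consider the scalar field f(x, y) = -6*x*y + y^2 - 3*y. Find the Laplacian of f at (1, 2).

2

∂²f/∂x² = 0
∂²f/∂y² = 2
∇²f = 2
At (1, 2): 2.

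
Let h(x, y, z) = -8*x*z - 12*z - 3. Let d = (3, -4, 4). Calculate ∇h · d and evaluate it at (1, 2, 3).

-152

∂h/∂x = -8*z
∂h/∂y = 0
∂h/∂z = -8*x - 12
∇h at (1, 2, 3) = (-24, 0, -20)
∇h · d = (-24)(3) + (0)(-4) + (-20)(4) = -152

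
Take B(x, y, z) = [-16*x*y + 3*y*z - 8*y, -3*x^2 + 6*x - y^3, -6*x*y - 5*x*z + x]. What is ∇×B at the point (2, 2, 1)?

(-12, 22, 31)

(∇×B)₁ = ∂B₃/∂y − ∂B₂/∂z = -6*x
(∇×B)₂ = ∂B₁/∂z − ∂B₃/∂x = 9*y + 5*z - 1
(∇×B)₃ = ∂B₂/∂x − ∂B₁/∂y = 10*x - 3*z + 14
∇×B = (-6*x, 9*y + 5*z - 1, 10*x - 3*z + 14)
At (2, 2, 1): (-12, 22, 31).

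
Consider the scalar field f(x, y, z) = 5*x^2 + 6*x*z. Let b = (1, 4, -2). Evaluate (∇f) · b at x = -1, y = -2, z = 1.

∂f/∂x = 10*x + 6*z
∂f/∂y = 0
∂f/∂z = 6*x
∇f at (-1, -2, 1) = (-4, 0, -6)
∇f · b = (-4)(1) + (0)(4) + (-6)(-2) = 8

8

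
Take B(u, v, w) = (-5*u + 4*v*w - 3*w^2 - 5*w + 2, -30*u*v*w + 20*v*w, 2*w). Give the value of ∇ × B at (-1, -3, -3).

(150, 1, -258)

(∇×B)₁ = ∂B₃/∂v − ∂B₂/∂w = 30*u*v - 20*v
(∇×B)₂ = ∂B₁/∂w − ∂B₃/∂u = 4*v - 6*w - 5
(∇×B)₃ = ∂B₂/∂u − ∂B₁/∂v = -30*v*w - 4*w
∇×B = (30*u*v - 20*v, 4*v - 6*w - 5, -30*v*w - 4*w)
At (-1, -3, -3): (150, 1, -258).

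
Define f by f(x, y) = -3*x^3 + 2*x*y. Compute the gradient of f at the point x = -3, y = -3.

∂f/∂x = -9*x^2 + 2*y
∂f/∂y = 2*x
∇f = (-9*x^2 + 2*y, 2*x)
At (-3, -3): (-87, -6).

(-87, -6)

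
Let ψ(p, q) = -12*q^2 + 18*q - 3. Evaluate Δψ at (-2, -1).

∂²ψ/∂p² = 0
∂²ψ/∂q² = -24
∇²ψ = -24
At (-2, -1): -24.

-24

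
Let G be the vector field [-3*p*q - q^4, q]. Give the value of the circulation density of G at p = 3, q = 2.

41

∂G₂/∂p = 0
∂G₁/∂q = -3*p - 4*q^3
Scalar curl = 3*p + 4*q^3
At (3, 2): 41.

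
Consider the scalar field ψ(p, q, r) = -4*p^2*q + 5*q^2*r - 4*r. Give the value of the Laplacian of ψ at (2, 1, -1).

-18

∂²ψ/∂p² = -8*q
∂²ψ/∂q² = 10*r
∂²ψ/∂r² = 0
∇²ψ = -8*q + 10*r
At (2, 1, -1): -18.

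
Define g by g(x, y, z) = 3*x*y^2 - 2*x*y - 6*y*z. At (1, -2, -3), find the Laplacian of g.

∂²g/∂x² = 0
∂²g/∂y² = 6*x
∂²g/∂z² = 0
∇²g = 6*x
At (1, -2, -3): 6.

6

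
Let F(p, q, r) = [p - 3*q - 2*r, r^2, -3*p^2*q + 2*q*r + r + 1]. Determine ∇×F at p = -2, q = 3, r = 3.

(-12, -38, 3)

(∇×F)₁ = ∂F₃/∂q − ∂F₂/∂r = -3*p^2
(∇×F)₂ = ∂F₁/∂r − ∂F₃/∂p = 6*p*q - 2
(∇×F)₃ = ∂F₂/∂p − ∂F₁/∂q = 3
∇×F = (-3*p^2, 6*p*q - 2, 3)
At (-2, 3, 3): (-12, -38, 3).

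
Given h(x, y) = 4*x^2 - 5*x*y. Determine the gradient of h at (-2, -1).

∂h/∂x = 8*x - 5*y
∂h/∂y = -5*x
∇h = (8*x - 5*y, -5*x)
At (-2, -1): (-11, 10).

(-11, 10)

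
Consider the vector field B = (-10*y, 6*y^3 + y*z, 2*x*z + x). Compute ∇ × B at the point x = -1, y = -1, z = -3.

(∇×B)₁ = ∂B₃/∂y − ∂B₂/∂z = -y
(∇×B)₂ = ∂B₁/∂z − ∂B₃/∂x = -2*z - 1
(∇×B)₃ = ∂B₂/∂x − ∂B₁/∂y = 10
∇×B = (-y, -2*z - 1, 10)
At (-1, -1, -3): (1, 5, 10).

(1, 5, 10)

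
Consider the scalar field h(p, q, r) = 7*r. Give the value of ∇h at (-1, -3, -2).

(0, 0, 7)

∂h/∂p = 0
∂h/∂q = 0
∂h/∂r = 7
∇h = (0, 0, 7)
At (-1, -3, -2): (0, 0, 7).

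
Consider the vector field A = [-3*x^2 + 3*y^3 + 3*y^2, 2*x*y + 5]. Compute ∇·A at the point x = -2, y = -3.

∂A₁/∂x = -6*x
∂A₂/∂y = 2*x
∇·A = -4*x
At (-2, -3): 8.

8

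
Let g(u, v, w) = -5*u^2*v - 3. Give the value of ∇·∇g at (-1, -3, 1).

∂²g/∂u² = -10*v
∂²g/∂v² = 0
∂²g/∂w² = 0
∇²g = -10*v
At (-1, -3, 1): 30.

30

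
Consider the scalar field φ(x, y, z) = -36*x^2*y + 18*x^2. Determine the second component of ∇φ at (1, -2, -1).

(∇φ)_2 = ∂φ/∂y = -36*x^2
At (1, -2, -1): -36.

-36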